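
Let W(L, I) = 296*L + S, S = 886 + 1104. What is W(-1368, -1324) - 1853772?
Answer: -2256710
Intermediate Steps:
S = 1990
W(L, I) = 1990 + 296*L (W(L, I) = 296*L + 1990 = 1990 + 296*L)
W(-1368, -1324) - 1853772 = (1990 + 296*(-1368)) - 1853772 = (1990 - 404928) - 1853772 = -402938 - 1853772 = -2256710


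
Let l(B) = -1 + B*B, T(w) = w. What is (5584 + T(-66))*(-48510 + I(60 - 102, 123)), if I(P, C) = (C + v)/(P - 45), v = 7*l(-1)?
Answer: -7762893458/29 ≈ -2.6769e+8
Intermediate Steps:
l(B) = -1 + B**2
v = 0 (v = 7*(-1 + (-1)**2) = 7*(-1 + 1) = 7*0 = 0)
I(P, C) = C/(-45 + P) (I(P, C) = (C + 0)/(P - 45) = C/(-45 + P))
(5584 + T(-66))*(-48510 + I(60 - 102, 123)) = (5584 - 66)*(-48510 + 123/(-45 + (60 - 102))) = 5518*(-48510 + 123/(-45 - 42)) = 5518*(-48510 + 123/(-87)) = 5518*(-48510 + 123*(-1/87)) = 5518*(-48510 - 41/29) = 5518*(-1406831/29) = -7762893458/29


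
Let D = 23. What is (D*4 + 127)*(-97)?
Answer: -21243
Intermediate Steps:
(D*4 + 127)*(-97) = (23*4 + 127)*(-97) = (92 + 127)*(-97) = 219*(-97) = -21243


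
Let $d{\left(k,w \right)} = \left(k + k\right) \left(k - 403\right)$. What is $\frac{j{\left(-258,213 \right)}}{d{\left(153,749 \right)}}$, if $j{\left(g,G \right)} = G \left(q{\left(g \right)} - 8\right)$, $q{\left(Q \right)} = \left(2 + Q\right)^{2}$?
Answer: $- \frac{1163122}{6375} \approx -182.45$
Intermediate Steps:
$d{\left(k,w \right)} = 2 k \left(-403 + k\right)$
$j{\left(g,G \right)} = G \left(-8 + \left(2 + g\right)^{2}\right)$ ($j{\left(g,G \right)} = G \left(\left(2 + g\right)^{2} - 8\right) = G \left(-8 + \left(2 + g\right)^{2}\right)$)
$\frac{j{\left(-258,213 \right)}}{d{\left(153,749 \right)}} = \frac{213 \left(-8 + \left(2 - 258\right)^{2}\right)}{2 \cdot 153 \left(-403 + 153\right)} = \frac{213 \left(-8 + \left(-256\right)^{2}\right)}{2 \cdot 153 \left(-250\right)} = \frac{213 \left(-8 + 65536\right)}{-76500} = 213 \cdot 65528 \left(- \frac{1}{76500}\right) = 13957464 \left(- \frac{1}{76500}\right) = - \frac{1163122}{6375}$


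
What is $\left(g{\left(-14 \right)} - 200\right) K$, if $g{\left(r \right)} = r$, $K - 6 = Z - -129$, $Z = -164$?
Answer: $6206$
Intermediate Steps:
$K = -29$ ($K = 6 - 35 = -29$)
$\left(g{\left(-14 \right)} - 200\right) K = \left(-14 - 200\right) \left(-29\right) = \left(-214\right) \left(-29\right) = 6206$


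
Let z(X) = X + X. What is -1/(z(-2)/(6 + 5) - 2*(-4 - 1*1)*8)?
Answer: -11/876 ≈ -0.012557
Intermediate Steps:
z(X) = 2*X
-1/(z(-2)/(6 + 5) - 2*(-4 - 1*1)*8) = -1/((2*(-2))/(6 + 5) - 2*(-4 - 1*1)*8) = -1/(-4/11 - 2*(-4 - 1)*8) = -1/((1/11)*(-4) - 2*(-5)*8) = -1/(-4/11 + 10*8) = -1/(-4/11 + 80) = -1/876/11 = -1*11/876 = -11/876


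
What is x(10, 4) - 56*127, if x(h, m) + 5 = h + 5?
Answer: -7102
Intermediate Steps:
x(h, m) = h (x(h, m) = -5 + (h + 5) = -5 + (5 + h) = h)
x(10, 4) - 56*127 = 10 - 56*127 = 10 - 7112 = -7102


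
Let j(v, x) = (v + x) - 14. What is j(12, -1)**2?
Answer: 9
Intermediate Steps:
j(v, x) = -14 + v + x
j(12, -1)**2 = (-14 + 12 - 1)**2 = (-3)**2 = 9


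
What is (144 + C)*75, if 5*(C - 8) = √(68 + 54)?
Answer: 11400 + 15*√122 ≈ 11566.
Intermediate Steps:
C = 8 + √122/5 (C = 8 + √(68 + 54)/5 = 8 + √122/5 ≈ 10.209)
(144 + C)*75 = (144 + (8 + √122/5))*75 = (152 + √122/5)*75 = 11400 + 15*√122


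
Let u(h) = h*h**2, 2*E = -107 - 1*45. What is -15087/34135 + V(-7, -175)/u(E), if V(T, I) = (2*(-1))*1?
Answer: -3311381321/7492222880 ≈ -0.44198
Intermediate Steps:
E = -76 (E = (-107 - 1*45)/2 = (-107 - 45)/2 = (1/2)*(-152) = -76)
u(h) = h**3
V(T, I) = -2 (V(T, I) = -2*1 = -2)
-15087/34135 + V(-7, -175)/u(E) = -15087/34135 - 2/((-76)**3) = -15087*1/34135 - 2/(-438976) = -15087/34135 - 2*(-1/438976) = -15087/34135 + 1/219488 = -3311381321/7492222880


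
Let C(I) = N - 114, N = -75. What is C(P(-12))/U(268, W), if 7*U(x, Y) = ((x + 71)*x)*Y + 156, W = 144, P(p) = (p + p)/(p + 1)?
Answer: -441/4360948 ≈ -0.00010112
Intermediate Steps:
P(p) = 2*p/(1 + p) (P(p) = (2*p)/(1 + p) = 2*p/(1 + p))
U(x, Y) = 156/7 + Y*x*(71 + x)/7 (U(x, Y) = (((x + 71)*x)*Y + 156)/7 = (((71 + x)*x)*Y + 156)/7 = ((x*(71 + x))*Y + 156)/7 = (Y*x*(71 + x) + 156)/7 = (156 + Y*x*(71 + x))/7 = 156/7 + Y*x*(71 + x)/7)
C(I) = -189 (C(I) = -75 - 114 = -189)
C(P(-12))/U(268, W) = -189/(156/7 + (⅐)*144*268² + (71/7)*144*268) = -189/(156/7 + (⅐)*144*71824 + 2740032/7) = -189/(156/7 + 10342656/7 + 2740032/7) = -189/13082844/7 = -189*7/13082844 = -441/4360948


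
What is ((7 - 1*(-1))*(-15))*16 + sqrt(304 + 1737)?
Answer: -1920 + sqrt(2041) ≈ -1874.8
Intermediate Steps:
((7 - 1*(-1))*(-15))*16 + sqrt(304 + 1737) = ((7 + 1)*(-15))*16 + sqrt(2041) = (8*(-15))*16 + sqrt(2041) = -120*16 + sqrt(2041) = -1920 + sqrt(2041)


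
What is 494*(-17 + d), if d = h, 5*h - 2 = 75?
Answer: -3952/5 ≈ -790.40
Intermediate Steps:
h = 77/5 (h = ⅖ + (⅕)*75 = ⅖ + 15 = 77/5 ≈ 15.400)
d = 77/5 ≈ 15.400
494*(-17 + d) = 494*(-17 + 77/5) = 494*(-8/5) = -3952/5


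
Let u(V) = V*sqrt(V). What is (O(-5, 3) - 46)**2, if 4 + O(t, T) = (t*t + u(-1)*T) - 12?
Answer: 1360 + 222*I ≈ 1360.0 + 222.0*I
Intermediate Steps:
u(V) = V**(3/2)
O(t, T) = -16 + t**2 - I*T (O(t, T) = -4 + ((t*t + (-1)**(3/2)*T) - 12) = -4 + ((t**2 + (-I)*T) - 12) = -4 + ((t**2 - I*T) - 12) = -4 + (-12 + t**2 - I*T) = -16 + t**2 - I*T)
(O(-5, 3) - 46)**2 = ((-16 + (-5)**2 - 1*I*3) - 46)**2 = ((-16 + 25 - 3*I) - 46)**2 = ((9 - 3*I) - 46)**2 = (-37 - 3*I)**2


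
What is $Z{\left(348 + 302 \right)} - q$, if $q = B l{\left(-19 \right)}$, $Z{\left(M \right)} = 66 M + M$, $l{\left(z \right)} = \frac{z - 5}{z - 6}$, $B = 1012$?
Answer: $\frac{1064462}{25} \approx 42579.0$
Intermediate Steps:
$l{\left(z \right)} = \frac{-5 + z}{-6 + z}$
$Z{\left(M \right)} = 67 M$
$q = \frac{24288}{25}$ ($q = 1012 \frac{-5 - 19}{-6 - 19} = 1012 \frac{1}{-25} \left(-24\right) = 1012 \left(\left(- \frac{1}{25}\right) \left(-24\right)\right) = 1012 \cdot \frac{24}{25} = \frac{24288}{25} \approx 971.52$)
$Z{\left(348 + 302 \right)} - q = 67 \left(348 + 302\right) - \frac{24288}{25} = 67 \cdot 650 - \frac{24288}{25} = 43550 - \frac{24288}{25} = \frac{1064462}{25}$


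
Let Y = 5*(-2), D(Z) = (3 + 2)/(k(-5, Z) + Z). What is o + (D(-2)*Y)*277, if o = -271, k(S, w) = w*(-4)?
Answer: -7738/3 ≈ -2579.3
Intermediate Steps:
k(S, w) = -4*w
D(Z) = -5/(3*Z) (D(Z) = (3 + 2)/(-4*Z + Z) = 5/((-3*Z)) = 5*(-1/(3*Z)) = -5/(3*Z))
Y = -10
o + (D(-2)*Y)*277 = -271 + (-5/3/(-2)*(-10))*277 = -271 + (-5/3*(-1/2)*(-10))*277 = -271 + ((5/6)*(-10))*277 = -271 - 25/3*277 = -271 - 6925/3 = -7738/3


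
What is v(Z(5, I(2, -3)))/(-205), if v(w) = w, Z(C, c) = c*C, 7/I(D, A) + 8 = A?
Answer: 7/451 ≈ 0.015521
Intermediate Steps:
I(D, A) = 7/(-8 + A)
Z(C, c) = C*c
v(Z(5, I(2, -3)))/(-205) = (5*(7/(-8 - 3)))/(-205) = -7/(-11)/41 = -7*(-1/11)/41 = -(-7)/(41*11) = -1/205*(-35/11) = 7/451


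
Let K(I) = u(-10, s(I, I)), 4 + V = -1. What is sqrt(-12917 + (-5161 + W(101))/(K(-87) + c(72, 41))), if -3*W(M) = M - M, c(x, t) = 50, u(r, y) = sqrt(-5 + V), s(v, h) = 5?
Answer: sqrt((-651011 - 12917*I*sqrt(10))/(50 + I*sqrt(10))) ≈ 0.0285 + 114.1*I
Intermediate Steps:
V = -5 (V = -4 - 1 = -5)
u(r, y) = I*sqrt(10) (u(r, y) = sqrt(-5 - 5) = sqrt(-10) = I*sqrt(10))
K(I) = I*sqrt(10)
W(M) = 0 (W(M) = -(M - M)/3 = -1/3*0 = 0)
sqrt(-12917 + (-5161 + W(101))/(K(-87) + c(72, 41))) = sqrt(-12917 + (-5161 + 0)/(I*sqrt(10) + 50)) = sqrt(-12917 - 5161/(50 + I*sqrt(10)))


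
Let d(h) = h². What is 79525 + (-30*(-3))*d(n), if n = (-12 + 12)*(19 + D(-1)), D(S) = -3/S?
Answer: 79525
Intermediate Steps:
n = 0 (n = (-12 + 12)*(19 - 3/(-1)) = 0*(19 - 3*(-1)) = 0*(19 + 3) = 0*22 = 0)
79525 + (-30*(-3))*d(n) = 79525 - 30*(-3)*0² = 79525 + 90*0 = 79525 + 0 = 79525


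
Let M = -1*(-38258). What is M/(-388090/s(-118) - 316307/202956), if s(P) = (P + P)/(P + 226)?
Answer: 458116748232/2126641576967 ≈ 0.21542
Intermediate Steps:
s(P) = 2*P/(226 + P) (s(P) = (2*P)/(226 + P) = 2*P/(226 + P))
M = 38258
M/(-388090/s(-118) - 316307/202956) = 38258/(-388090/(2*(-118)/(226 - 118)) - 316307/202956) = 38258/(-388090/(2*(-118)/108) - 316307*1/202956) = 38258/(-388090/(2*(-118)*(1/108)) - 316307/202956) = 38258/(-388090/(-59/27) - 316307/202956) = 38258/(-388090*(-27/59) - 316307/202956) = 38258/(10478430/59 - 316307/202956) = 38258/(2126641576967/11974404) = 38258*(11974404/2126641576967) = 458116748232/2126641576967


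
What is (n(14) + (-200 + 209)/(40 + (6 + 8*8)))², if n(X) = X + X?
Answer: 9541921/12100 ≈ 788.59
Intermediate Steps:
n(X) = 2*X
(n(14) + (-200 + 209)/(40 + (6 + 8*8)))² = (2*14 + (-200 + 209)/(40 + (6 + 8*8)))² = (28 + 9/(40 + (6 + 64)))² = (28 + 9/(40 + 70))² = (28 + 9/110)² = (3089/110)² = 9541921/12100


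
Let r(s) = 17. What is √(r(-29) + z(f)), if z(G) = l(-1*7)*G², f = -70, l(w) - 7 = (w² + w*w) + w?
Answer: √480217 ≈ 692.98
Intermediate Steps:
l(w) = 7 + w + 2*w² (l(w) = 7 + ((w² + w*w) + w) = 7 + ((w² + w²) + w) = 7 + (2*w² + w) = 7 + (w + 2*w²) = 7 + w + 2*w²)
z(G) = 98*G² (z(G) = (7 - 1*7 + 2*(-1*7)²)*G² = (7 - 7 + 2*(-7)²)*G² = (7 - 7 + 2*49)*G² = (7 - 7 + 98)*G² = 98*G²)
√(r(-29) + z(f)) = √(17 + 98*(-70)²) = √(17 + 98*4900) = √(17 + 480200) = √480217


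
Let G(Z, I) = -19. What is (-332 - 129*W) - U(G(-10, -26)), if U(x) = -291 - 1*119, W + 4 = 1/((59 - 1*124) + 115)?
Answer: 29571/50 ≈ 591.42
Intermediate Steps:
W = -199/50 (W = -4 + 1/((59 - 1*124) + 115) = -4 + 1/((59 - 124) + 115) = -4 + 1/(-65 + 115) = -4 + 1/50 = -199/50 ≈ -3.9800)
U(x) = -410 (U(x) = -291 - 119 = -410)
(-332 - 129*W) - U(G(-10, -26)) = (-332 - 129*(-199/50)) - 1*(-410) = (-332 + 25671/50) + 410 = 9071/50 + 410 = 29571/50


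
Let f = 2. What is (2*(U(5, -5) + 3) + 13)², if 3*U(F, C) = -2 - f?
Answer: 2401/9 ≈ 266.78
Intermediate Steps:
U(F, C) = -4/3 (U(F, C) = (-2 - 1*2)/3 = (-2 - 2)/3 = (⅓)*(-4) = -4/3)
(2*(U(5, -5) + 3) + 13)² = (2*(-4/3 + 3) + 13)² = (2*(5/3) + 13)² = (10/3 + 13)² = (49/3)² = 2401/9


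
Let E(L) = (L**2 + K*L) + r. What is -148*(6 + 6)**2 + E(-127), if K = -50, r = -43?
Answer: 1124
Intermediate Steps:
E(L) = -43 + L**2 - 50*L (E(L) = (L**2 - 50*L) - 43 = -43 + L**2 - 50*L)
-148*(6 + 6)**2 + E(-127) = -148*(6 + 6)**2 + (-43 + (-127)**2 - 50*(-127)) = -148*12**2 + (-43 + 16129 + 6350) = -148*144 + 22436 = -21312 + 22436 = 1124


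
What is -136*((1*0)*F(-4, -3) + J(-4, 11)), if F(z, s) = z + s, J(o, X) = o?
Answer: 544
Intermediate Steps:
F(z, s) = s + z
-136*((1*0)*F(-4, -3) + J(-4, 11)) = -136*((1*0)*(-3 - 4) - 4) = -136*(0*(-7) - 4) = -136*(0 - 4) = -136*(-4) = 544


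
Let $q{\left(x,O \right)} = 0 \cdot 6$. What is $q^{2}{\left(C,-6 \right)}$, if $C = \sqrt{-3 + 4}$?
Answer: $0$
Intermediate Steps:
$C = 1$ ($C = \sqrt{1} = 1$)
$q{\left(x,O \right)} = 0$
$q^{2}{\left(C,-6 \right)} = 0^{2} = 0$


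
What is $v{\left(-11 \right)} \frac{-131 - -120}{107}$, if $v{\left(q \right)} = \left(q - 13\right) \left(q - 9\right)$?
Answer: $- \frac{5280}{107} \approx -49.346$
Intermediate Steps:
$v{\left(q \right)} = \left(-13 + q\right) \left(-9 + q\right)$
$v{\left(-11 \right)} \frac{-131 - -120}{107} = \left(117 + \left(-11\right)^{2} - -242\right) \frac{-131 - -120}{107} = \left(117 + 121 + 242\right) \left(-131 + 120\right) \frac{1}{107} = 480 \left(\left(-11\right) \frac{1}{107}\right) = 480 \left(- \frac{11}{107}\right) = - \frac{5280}{107}$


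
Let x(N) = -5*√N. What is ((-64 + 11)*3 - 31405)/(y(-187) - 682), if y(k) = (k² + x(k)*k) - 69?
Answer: -1080056952/1334351599 + 29512340*I*√187/1334351599 ≈ -0.80942 + 0.30245*I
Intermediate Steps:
y(k) = -69 + k² - 5*k^(3/2) (y(k) = (k² + (-5*√k)*k) - 69 = (k² - 5*k^(3/2)) - 69 = -69 + k² - 5*k^(3/2))
((-64 + 11)*3 - 31405)/(y(-187) - 682) = ((-64 + 11)*3 - 31405)/((-69 + (-187)² - (-935)*I*√187) - 682) = (-53*3 - 31405)/((-69 + 34969 - (-935)*I*√187) - 682) = (-159 - 31405)/((-69 + 34969 + 935*I*√187) - 682) = -31564/((34900 + 935*I*√187) - 682) = -31564/(34218 + 935*I*√187)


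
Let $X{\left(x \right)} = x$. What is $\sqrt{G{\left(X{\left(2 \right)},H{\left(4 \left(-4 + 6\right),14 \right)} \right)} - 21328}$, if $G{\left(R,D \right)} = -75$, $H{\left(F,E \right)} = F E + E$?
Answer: $i \sqrt{21403} \approx 146.3 i$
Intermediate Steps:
$H{\left(F,E \right)} = E + E F$ ($H{\left(F,E \right)} = E F + E = E + E F$)
$\sqrt{G{\left(X{\left(2 \right)},H{\left(4 \left(-4 + 6\right),14 \right)} \right)} - 21328} = \sqrt{-75 - 21328} = \sqrt{-21403} = i \sqrt{21403}$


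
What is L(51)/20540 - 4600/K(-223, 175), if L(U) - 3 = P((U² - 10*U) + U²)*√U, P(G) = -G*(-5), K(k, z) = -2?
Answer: 47242003/20540 + 1173*√51/1027 ≈ 2308.2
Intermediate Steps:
P(G) = 5*G
L(U) = 3 + √U*(-50*U + 10*U²) (L(U) = 3 + (5*((U² - 10*U) + U²))*√U = 3 + (5*(-10*U + 2*U²))*√U = 3 + (-50*U + 10*U²)*√U = 3 + √U*(-50*U + 10*U²))
L(51)/20540 - 4600/K(-223, 175) = (3 + 10*51^(3/2)*(-5 + 51))/20540 - 4600/(-2) = (3 + 10*(51*√51)*46)*(1/20540) - 4600*(-½) = (3 + 23460*√51)*(1/20540) + 2300 = (3/20540 + 1173*√51/1027) + 2300 = 47242003/20540 + 1173*√51/1027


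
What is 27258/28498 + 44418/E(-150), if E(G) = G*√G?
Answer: 13629/14249 + 7403*I*√6/750 ≈ 0.95649 + 24.178*I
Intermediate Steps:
E(G) = G^(3/2)
27258/28498 + 44418/E(-150) = 27258/28498 + 44418/((-150)^(3/2)) = 27258*(1/28498) + 44418/((-750*I*√6)) = 13629/14249 + 44418*(I*√6/4500) = 13629/14249 + 7403*I*√6/750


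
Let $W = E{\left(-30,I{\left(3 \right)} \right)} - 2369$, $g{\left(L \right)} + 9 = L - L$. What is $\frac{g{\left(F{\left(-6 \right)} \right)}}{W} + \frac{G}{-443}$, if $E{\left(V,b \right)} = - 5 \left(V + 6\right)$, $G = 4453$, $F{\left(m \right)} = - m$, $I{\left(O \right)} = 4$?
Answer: $- \frac{10010810}{996307} \approx -10.048$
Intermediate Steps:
$g{\left(L \right)} = -9$ ($g{\left(L \right)} = -9 + \left(L - L\right) = -9 + 0 = -9$)
$E{\left(V,b \right)} = -30 - 5 V$ ($E{\left(V,b \right)} = - 5 \left(6 + V\right) = -30 - 5 V$)
$W = -2249$ ($W = \left(-30 - -150\right) - 2369 = \left(-30 + 150\right) - 2369 = 120 - 2369 = -2249$)
$\frac{g{\left(F{\left(-6 \right)} \right)}}{W} + \frac{G}{-443} = - \frac{9}{-2249} + \frac{4453}{-443} = \left(-9\right) \left(- \frac{1}{2249}\right) + 4453 \left(- \frac{1}{443}\right) = \frac{9}{2249} - \frac{4453}{443} = - \frac{10010810}{996307}$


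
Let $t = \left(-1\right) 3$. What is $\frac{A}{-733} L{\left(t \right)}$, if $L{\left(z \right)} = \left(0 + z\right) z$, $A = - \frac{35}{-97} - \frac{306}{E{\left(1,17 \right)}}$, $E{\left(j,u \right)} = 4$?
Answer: $\frac{132939}{142202} \approx 0.93486$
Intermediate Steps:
$t = -3$
$A = - \frac{14771}{194}$ ($A = - \frac{35}{-97} - \frac{306}{4} = \left(-35\right) \left(- \frac{1}{97}\right) - \frac{153}{2} = \frac{35}{97} - \frac{153}{2} = - \frac{14771}{194} \approx -76.139$)
$L{\left(z \right)} = z^{2}$ ($L{\left(z \right)} = z z = z^{2}$)
$\frac{A}{-733} L{\left(t \right)} = - \frac{14771}{194 \left(-733\right)} \left(-3\right)^{2} = \left(- \frac{14771}{194}\right) \left(- \frac{1}{733}\right) 9 = \frac{14771}{142202} \cdot 9 = \frac{132939}{142202}$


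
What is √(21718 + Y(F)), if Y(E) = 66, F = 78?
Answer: 2*√5446 ≈ 147.59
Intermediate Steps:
√(21718 + Y(F)) = √(21718 + 66) = √21784 = 2*√5446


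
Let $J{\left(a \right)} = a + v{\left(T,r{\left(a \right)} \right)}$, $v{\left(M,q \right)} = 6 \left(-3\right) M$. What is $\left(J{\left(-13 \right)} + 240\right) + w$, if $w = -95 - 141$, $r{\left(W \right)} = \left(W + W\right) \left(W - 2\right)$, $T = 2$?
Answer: $-45$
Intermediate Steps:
$r{\left(W \right)} = 2 W \left(-2 + W\right)$
$v{\left(M,q \right)} = - 18 M$
$w = -236$
$J{\left(a \right)} = -36 + a$ ($J{\left(a \right)} = a - 36 = -36 + a$)
$\left(J{\left(-13 \right)} + 240\right) + w = \left(\left(-36 - 13\right) + 240\right) - 236 = \left(-49 + 240\right) - 236 = 191 - 236 = -45$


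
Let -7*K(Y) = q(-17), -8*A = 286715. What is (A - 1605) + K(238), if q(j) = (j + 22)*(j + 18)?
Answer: -2096925/56 ≈ -37445.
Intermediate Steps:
A = -286715/8 (A = -⅛*286715 = -286715/8 ≈ -35839.)
q(j) = (18 + j)*(22 + j) (q(j) = (22 + j)*(18 + j) = (18 + j)*(22 + j))
K(Y) = -5/7 (K(Y) = -(396 + (-17)² + 40*(-17))/7 = -(396 + 289 - 680)/7 = -⅐*5 = -5/7)
(A - 1605) + K(238) = (-286715/8 - 1605) - 5/7 = -299555/8 - 5/7 = -2096925/56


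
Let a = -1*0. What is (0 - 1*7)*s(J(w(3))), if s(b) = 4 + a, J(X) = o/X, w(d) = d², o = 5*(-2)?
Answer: -28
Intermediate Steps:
a = 0
o = -10
J(X) = -10/X
s(b) = 4 (s(b) = 4 + 0 = 4)
(0 - 1*7)*s(J(w(3))) = (0 - 1*7)*4 = (0 - 7)*4 = -7*4 = -28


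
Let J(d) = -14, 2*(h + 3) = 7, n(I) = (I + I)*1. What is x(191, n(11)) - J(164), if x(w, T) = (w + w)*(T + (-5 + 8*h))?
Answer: 8036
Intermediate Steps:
n(I) = 2*I (n(I) = (2*I)*1 = 2*I)
h = ½ (h = -3 + (½)*7 = -3 + 7/2 = ½ ≈ 0.50000)
x(w, T) = 2*w*(-1 + T) (x(w, T) = (w + w)*(T + (-5 + 8*(½))) = (2*w)*(T + (-5 + 4)) = (2*w)*(T - 1) = (2*w)*(-1 + T) = 2*w*(-1 + T))
x(191, n(11)) - J(164) = 2*191*(-1 + 2*11) - 1*(-14) = 2*191*(-1 + 22) + 14 = 2*191*21 + 14 = 8022 + 14 = 8036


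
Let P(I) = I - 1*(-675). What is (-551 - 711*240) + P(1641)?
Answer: -168875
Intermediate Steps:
P(I) = 675 + I (P(I) = I + 675 = 675 + I)
(-551 - 711*240) + P(1641) = (-551 - 711*240) + (675 + 1641) = (-551 - 170640) + 2316 = -171191 + 2316 = -168875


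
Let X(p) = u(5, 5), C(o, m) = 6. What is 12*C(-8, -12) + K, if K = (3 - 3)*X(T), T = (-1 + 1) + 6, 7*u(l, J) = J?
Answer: 72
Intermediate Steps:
u(l, J) = J/7
T = 6 (T = 0 + 6 = 6)
X(p) = 5/7 (X(p) = (⅐)*5 = 5/7)
K = 0 (K = (3 - 3)*(5/7) = 0*(5/7) = 0)
12*C(-8, -12) + K = 12*6 + 0 = 72 + 0 = 72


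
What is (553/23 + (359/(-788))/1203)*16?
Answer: 2096863340/5450793 ≈ 384.69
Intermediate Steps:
(553/23 + (359/(-788))/1203)*16 = (553*(1/23) + (359*(-1/788))*(1/1203))*16 = (553/23 - 359/788*1/1203)*16 = (553/23 - 359/947964)*16 = (524215835/21803172)*16 = 2096863340/5450793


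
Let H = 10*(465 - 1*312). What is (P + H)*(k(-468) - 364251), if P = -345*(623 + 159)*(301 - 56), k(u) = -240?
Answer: 24091768916820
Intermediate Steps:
H = 1530 (H = 10*(465 - 312) = 10*153 = 1530)
P = -66098550 (P = -269790*245 = -345*191590 = -66098550)
(P + H)*(k(-468) - 364251) = (-66098550 + 1530)*(-240 - 364251) = -66097020*(-364491) = 24091768916820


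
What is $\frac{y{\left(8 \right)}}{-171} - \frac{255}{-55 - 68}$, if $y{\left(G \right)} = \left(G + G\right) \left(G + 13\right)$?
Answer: $\frac{253}{2337} \approx 0.10826$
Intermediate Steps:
$y{\left(G \right)} = 2 G \left(13 + G\right)$
$\frac{y{\left(8 \right)}}{-171} - \frac{255}{-55 - 68} = \frac{2 \cdot 8 \left(13 + 8\right)}{-171} - \frac{255}{-55 - 68} = 2 \cdot 8 \cdot 21 \left(- \frac{1}{171}\right) - \frac{255}{-55 - 68} = 336 \left(- \frac{1}{171}\right) - \frac{255}{-123} = - \frac{112}{57} - - \frac{85}{41} = - \frac{112}{57} + \frac{85}{41} = \frac{253}{2337}$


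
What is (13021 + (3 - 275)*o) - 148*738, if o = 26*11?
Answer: -173995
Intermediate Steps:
o = 286
(13021 + (3 - 275)*o) - 148*738 = (13021 + (3 - 275)*286) - 148*738 = (13021 - 272*286) - 109224 = (13021 - 77792) - 109224 = -64771 - 109224 = -173995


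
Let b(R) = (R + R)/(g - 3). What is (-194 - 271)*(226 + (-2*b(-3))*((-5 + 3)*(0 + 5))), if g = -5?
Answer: -112065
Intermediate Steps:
b(R) = -R/4 (b(R) = (R + R)/(-5 - 3) = (2*R)/(-8) = (2*R)*(-⅛) = -R/4)
(-194 - 271)*(226 + (-2*b(-3))*((-5 + 3)*(0 + 5))) = (-194 - 271)*(226 + (-(-1)*(-3)/2)*((-5 + 3)*(0 + 5))) = -465*(226 + (-2*¾)*(-2*5)) = -465*(226 - 3/2*(-10)) = -465*(226 + 15) = -465*241 = -112065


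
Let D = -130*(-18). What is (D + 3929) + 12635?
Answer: 18904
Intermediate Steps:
D = 2340
(D + 3929) + 12635 = (2340 + 3929) + 12635 = 6269 + 12635 = 18904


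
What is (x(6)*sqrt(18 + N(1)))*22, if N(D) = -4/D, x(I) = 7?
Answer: 154*sqrt(14) ≈ 576.21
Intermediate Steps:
(x(6)*sqrt(18 + N(1)))*22 = (7*sqrt(18 - 4/1))*22 = (7*sqrt(18 - 4*1))*22 = (7*sqrt(18 - 4))*22 = (7*sqrt(14))*22 = 154*sqrt(14)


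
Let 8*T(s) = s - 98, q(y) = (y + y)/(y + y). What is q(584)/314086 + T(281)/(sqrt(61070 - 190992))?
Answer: 1/314086 - 183*I*sqrt(129922)/1039376 ≈ 3.1838e-6 - 0.063463*I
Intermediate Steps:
q(y) = 1 (q(y) = (2*y)/((2*y)) = (2*y)*(1/(2*y)) = 1)
T(s) = -49/4 + s/8 (T(s) = (s - 98)/8 = (-98 + s)/8 = -49/4 + s/8)
q(584)/314086 + T(281)/(sqrt(61070 - 190992)) = 1/314086 + (-49/4 + (1/8)*281)/(sqrt(61070 - 190992)) = 1*(1/314086) + (-49/4 + 281/8)/(sqrt(-129922)) = 1/314086 + 183/(8*((I*sqrt(129922)))) = 1/314086 + 183*(-I*sqrt(129922)/129922)/8 = 1/314086 - 183*I*sqrt(129922)/1039376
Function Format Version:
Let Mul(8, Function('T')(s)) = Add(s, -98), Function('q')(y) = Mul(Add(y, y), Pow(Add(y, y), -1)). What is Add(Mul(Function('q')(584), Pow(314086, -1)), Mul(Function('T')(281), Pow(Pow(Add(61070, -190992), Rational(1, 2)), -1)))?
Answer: Add(Rational(1, 314086), Mul(Rational(-183, 1039376), I, Pow(129922, Rational(1, 2)))) ≈ Add(3.1838e-6, Mul(-0.063463, I))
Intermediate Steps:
Function('q')(y) = 1 (Function('q')(y) = Mul(Mul(2, y), Pow(Mul(2, y), -1)) = Mul(Mul(2, y), Mul(Rational(1, 2), Pow(y, -1))) = 1)
Function('T')(s) = Add(Rational(-49, 4), Mul(Rational(1, 8), s)) (Function('T')(s) = Mul(Rational(1, 8), Add(s, -98)) = Mul(Rational(1, 8), Add(-98, s)) = Add(Rational(-49, 4), Mul(Rational(1, 8), s)))
Add(Mul(Function('q')(584), Pow(314086, -1)), Mul(Function('T')(281), Pow(Pow(Add(61070, -190992), Rational(1, 2)), -1))) = Add(Mul(1, Pow(314086, -1)), Mul(Add(Rational(-49, 4), Mul(Rational(1, 8), 281)), Pow(Pow(Add(61070, -190992), Rational(1, 2)), -1))) = Add(Mul(1, Rational(1, 314086)), Mul(Add(Rational(-49, 4), Rational(281, 8)), Pow(Pow(-129922, Rational(1, 2)), -1))) = Add(Rational(1, 314086), Mul(Rational(183, 8), Pow(Mul(I, Pow(129922, Rational(1, 2))), -1))) = Add(Rational(1, 314086), Mul(Rational(183, 8), Mul(Rational(-1, 129922), I, Pow(129922, Rational(1, 2))))) = Add(Rational(1, 314086), Mul(Rational(-183, 1039376), I, Pow(129922, Rational(1, 2))))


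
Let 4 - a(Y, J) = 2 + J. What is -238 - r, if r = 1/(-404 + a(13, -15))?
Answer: -92105/387 ≈ -238.00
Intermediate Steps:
a(Y, J) = 2 - J (a(Y, J) = 4 - (2 + J) = 4 + (-2 - J) = 2 - J)
r = -1/387 (r = 1/(-404 + (2 - 1*(-15))) = 1/(-404 + (2 + 15)) = 1/(-404 + 17) = 1/(-387) = -1/387 ≈ -0.0025840)
-238 - r = -238 - 1*(-1/387) = -238 + 1/387 = -92105/387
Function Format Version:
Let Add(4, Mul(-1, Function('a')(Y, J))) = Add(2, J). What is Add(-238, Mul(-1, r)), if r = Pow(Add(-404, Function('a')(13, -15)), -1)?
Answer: Rational(-92105, 387) ≈ -238.00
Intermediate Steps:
Function('a')(Y, J) = Add(2, Mul(-1, J)) (Function('a')(Y, J) = Add(4, Mul(-1, Add(2, J))) = Add(4, Add(-2, Mul(-1, J))) = Add(2, Mul(-1, J)))
r = Rational(-1, 387) (r = Pow(Add(-404, Add(2, Mul(-1, -15))), -1) = Pow(Add(-404, Add(2, 15)), -1) = Pow(Add(-404, 17), -1) = Pow(-387, -1) = Rational(-1, 387) ≈ -0.0025840)
Add(-238, Mul(-1, r)) = Add(-238, Mul(-1, Rational(-1, 387))) = Add(-238, Rational(1, 387)) = Rational(-92105, 387)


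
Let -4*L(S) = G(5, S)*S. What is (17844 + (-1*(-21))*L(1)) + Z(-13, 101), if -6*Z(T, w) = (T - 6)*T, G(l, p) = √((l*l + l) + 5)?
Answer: 106817/6 - 21*√35/4 ≈ 17772.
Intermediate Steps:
G(l, p) = √(5 + l + l²) (G(l, p) = √((l² + l) + 5) = √((l + l²) + 5) = √(5 + l + l²))
L(S) = -S*√35/4 (L(S) = -√(5 + 5 + 5²)*S/4 = -√(5 + 5 + 25)*S/4 = -√35*S/4 = -S*√35/4)
Z(T, w) = -T*(-6 + T)/6 (Z(T, w) = -(T - 6)*T/6 = -(-6 + T)*T/6 = -T*(-6 + T)/6)
(17844 + (-1*(-21))*L(1)) + Z(-13, 101) = (17844 + (-1*(-21))*(-¼*1*√35)) + (⅙)*(-13)*(6 - 1*(-13)) = (17844 + 21*(-√35/4)) + (⅙)*(-13)*(6 + 13) = (17844 - 21*√35/4) + (⅙)*(-13)*19 = (17844 - 21*√35/4) - 247/6 = 106817/6 - 21*√35/4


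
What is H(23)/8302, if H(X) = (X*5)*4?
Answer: 230/4151 ≈ 0.055408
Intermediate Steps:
H(X) = 20*X (H(X) = (5*X)*4 = 20*X)
H(23)/8302 = (20*23)/8302 = 460*(1/8302) = 230/4151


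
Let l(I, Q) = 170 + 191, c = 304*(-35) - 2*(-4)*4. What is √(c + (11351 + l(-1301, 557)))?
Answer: 4*√69 ≈ 33.227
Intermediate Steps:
c = -10608 (c = -10640 + 8*4 = -10640 + 32 = -10608)
l(I, Q) = 361
√(c + (11351 + l(-1301, 557))) = √(-10608 + (11351 + 361)) = √(-10608 + 11712) = √1104 = 4*√69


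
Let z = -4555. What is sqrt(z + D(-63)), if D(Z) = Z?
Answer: I*sqrt(4618) ≈ 67.956*I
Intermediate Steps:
sqrt(z + D(-63)) = sqrt(-4555 - 63) = sqrt(-4618) = I*sqrt(4618)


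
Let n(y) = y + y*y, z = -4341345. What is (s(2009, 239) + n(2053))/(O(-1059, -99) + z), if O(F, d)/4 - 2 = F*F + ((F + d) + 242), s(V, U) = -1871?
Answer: 4214991/140923 ≈ 29.910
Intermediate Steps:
O(F, d) = 976 + 4*F + 4*d + 4*F**2 (O(F, d) = 8 + 4*(F*F + ((F + d) + 242)) = 8 + 4*(F**2 + (242 + F + d)) = 8 + 4*(242 + F + d + F**2) = 8 + (968 + 4*F + 4*d + 4*F**2) = 976 + 4*F + 4*d + 4*F**2)
n(y) = y + y**2
(s(2009, 239) + n(2053))/(O(-1059, -99) + z) = (-1871 + 2053*(1 + 2053))/((976 + 4*(-1059) + 4*(-99) + 4*(-1059)**2) - 4341345) = (-1871 + 2053*2054)/((976 - 4236 - 396 + 4*1121481) - 4341345) = (-1871 + 4216862)/((976 - 4236 - 396 + 4485924) - 4341345) = 4214991/(4482268 - 4341345) = 4214991/140923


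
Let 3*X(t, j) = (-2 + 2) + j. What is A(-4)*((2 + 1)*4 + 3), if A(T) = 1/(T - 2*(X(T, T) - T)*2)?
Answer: -45/44 ≈ -1.0227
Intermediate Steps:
X(t, j) = j/3 (X(t, j) = ((-2 + 2) + j)/3 = (0 + j)/3 = j/3)
A(T) = 3/(11*T) (A(T) = 1/(T - 2*(T/3 - T)*2) = 1/(T - (-4)*T/3*2) = 1/(T + (4*T/3)*2) = 1/(T + 8*T/3) = 1/(11*T/3) = 3/(11*T))
A(-4)*((2 + 1)*4 + 3) = ((3/11)/(-4))*((2 + 1)*4 + 3) = ((3/11)*(-¼))*(3*4 + 3) = -3*(12 + 3)/44 = -3/44*15 = -45/44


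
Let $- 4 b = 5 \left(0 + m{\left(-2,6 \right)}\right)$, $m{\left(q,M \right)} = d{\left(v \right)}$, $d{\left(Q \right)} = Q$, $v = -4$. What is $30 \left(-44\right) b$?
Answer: $-6600$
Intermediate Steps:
$m{\left(q,M \right)} = -4$
$b = 5$ ($b = - \frac{5 \left(0 - 4\right)}{4} = - \frac{5 \left(-4\right)}{4} = \left(- \frac{1}{4}\right) \left(-20\right) = 5$)
$30 \left(-44\right) b = 30 \left(-44\right) 5 = \left(-1320\right) 5 = -6600$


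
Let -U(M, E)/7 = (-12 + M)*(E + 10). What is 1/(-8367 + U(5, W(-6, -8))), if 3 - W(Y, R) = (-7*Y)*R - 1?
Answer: 1/8783 ≈ 0.00011386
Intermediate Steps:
W(Y, R) = 4 + 7*R*Y (W(Y, R) = 3 - ((-7*Y)*R - 1) = 3 - (-7*R*Y - 1) = 3 - (-1 - 7*R*Y) = 3 + (1 + 7*R*Y) = 4 + 7*R*Y)
U(M, E) = -7*(-12 + M)*(10 + E) (U(M, E) = -7*(-12 + M)*(E + 10) = -7*(-12 + M)*(10 + E))
1/(-8367 + U(5, W(-6, -8))) = 1/(-8367 + (840 - 70*5 + 84*(4 + 7*(-8)*(-6)) - 7*(4 + 7*(-8)*(-6))*5)) = 1/(-8367 + (840 - 350 + 84*(4 + 336) - 7*(4 + 336)*5)) = 1/(-8367 + (840 - 350 + 84*340 - 7*340*5)) = 1/(-8367 + (840 - 350 + 28560 - 11900)) = 1/(-8367 + 17150) = 1/8783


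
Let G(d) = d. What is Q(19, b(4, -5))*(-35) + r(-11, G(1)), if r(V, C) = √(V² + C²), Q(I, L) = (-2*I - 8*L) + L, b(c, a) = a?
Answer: 105 + √122 ≈ 116.05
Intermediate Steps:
Q(I, L) = -7*L - 2*I (Q(I, L) = (-8*L - 2*I) + L = -7*L - 2*I)
r(V, C) = √(C² + V²)
Q(19, b(4, -5))*(-35) + r(-11, G(1)) = (-7*(-5) - 2*19)*(-35) + √(1² + (-11)²) = (35 - 38)*(-35) + √(1 + 121) = -3*(-35) + √122 = 105 + √122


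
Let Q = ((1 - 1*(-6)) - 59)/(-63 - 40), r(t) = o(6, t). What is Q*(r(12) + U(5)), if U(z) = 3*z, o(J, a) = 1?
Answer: 832/103 ≈ 8.0777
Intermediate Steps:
r(t) = 1
Q = 52/103 (Q = ((1 + 6) - 59)/(-103) = (7 - 59)*(-1/103) = -52*(-1/103) = 52/103 ≈ 0.50485)
Q*(r(12) + U(5)) = 52*(1 + 3*5)/103 = 52*(1 + 15)/103 = (52/103)*16 = 832/103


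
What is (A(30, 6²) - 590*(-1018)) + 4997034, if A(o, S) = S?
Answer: 5597690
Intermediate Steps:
(A(30, 6²) - 590*(-1018)) + 4997034 = (6² - 590*(-1018)) + 4997034 = (36 + 600620) + 4997034 = 600656 + 4997034 = 5597690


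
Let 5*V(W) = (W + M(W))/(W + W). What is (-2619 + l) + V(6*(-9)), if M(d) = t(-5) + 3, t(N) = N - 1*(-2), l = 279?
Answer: -23399/10 ≈ -2339.9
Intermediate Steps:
t(N) = 2 + N (t(N) = N + 2 = 2 + N)
M(d) = 0 (M(d) = (2 - 5) + 3 = -3 + 3 = 0)
V(W) = ⅒ (V(W) = ((W + 0)/(W + W))/5 = (W/((2*W)))/5 = (W*(1/(2*W)))/5 = (⅕)*(½) = ⅒)
(-2619 + l) + V(6*(-9)) = (-2619 + 279) + ⅒ = -2340 + ⅒ = -23399/10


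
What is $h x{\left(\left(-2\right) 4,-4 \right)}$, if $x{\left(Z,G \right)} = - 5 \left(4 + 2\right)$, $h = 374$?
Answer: $-11220$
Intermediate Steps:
$x{\left(Z,G \right)} = -30$ ($x{\left(Z,G \right)} = \left(-5\right) 6 = -30$)
$h x{\left(\left(-2\right) 4,-4 \right)} = 374 \left(-30\right) = -11220$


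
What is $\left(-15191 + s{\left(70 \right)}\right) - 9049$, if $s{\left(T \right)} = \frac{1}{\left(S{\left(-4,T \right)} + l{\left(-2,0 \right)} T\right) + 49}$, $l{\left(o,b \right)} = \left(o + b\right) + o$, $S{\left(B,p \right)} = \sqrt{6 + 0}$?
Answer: $- \frac{431108477}{17785} - \frac{\sqrt{6}}{53355} \approx -24240.0$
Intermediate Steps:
$S{\left(B,p \right)} = \sqrt{6}$
$l{\left(o,b \right)} = b + 2 o$ ($l{\left(o,b \right)} = \left(b + o\right) + o = b + 2 o$)
$s{\left(T \right)} = \frac{1}{49 + \sqrt{6} - 4 T}$ ($s{\left(T \right)} = \frac{1}{\left(\sqrt{6} + \left(0 + 2 \left(-2\right)\right) T\right) + 49} = \frac{1}{\left(\sqrt{6} + \left(0 - 4\right) T\right) + 49} = \frac{1}{\left(\sqrt{6} - 4 T\right) + 49} = \frac{1}{49 + \sqrt{6} - 4 T}$)
$\left(-15191 + s{\left(70 \right)}\right) - 9049 = \left(-15191 + \frac{1}{49 + \sqrt{6} - 280}\right) - 9049 = \left(-15191 + \frac{1}{-231 + \sqrt{6}}\right) - 9049 = -24240 + \frac{1}{-231 + \sqrt{6}}$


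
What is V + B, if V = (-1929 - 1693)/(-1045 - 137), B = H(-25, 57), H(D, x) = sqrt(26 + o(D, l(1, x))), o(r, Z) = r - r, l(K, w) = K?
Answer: 1811/591 + sqrt(26) ≈ 8.1633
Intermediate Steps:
o(r, Z) = 0
H(D, x) = sqrt(26) (H(D, x) = sqrt(26 + 0) = sqrt(26))
B = sqrt(26) ≈ 5.0990
V = 1811/591 (V = -3622/(-1182) = -3622*(-1/1182) = 1811/591 ≈ 3.0643)
V + B = 1811/591 + sqrt(26)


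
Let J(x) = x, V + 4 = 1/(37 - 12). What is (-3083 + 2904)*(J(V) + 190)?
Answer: -832529/25 ≈ -33301.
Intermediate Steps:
V = -99/25 (V = -4 + 1/(37 - 12) = -4 + 1/25 = -99/25 ≈ -3.9600)
(-3083 + 2904)*(J(V) + 190) = (-3083 + 2904)*(-99/25 + 190) = -179*4651/25 = -832529/25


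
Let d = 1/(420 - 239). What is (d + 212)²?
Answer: 1472487129/32761 ≈ 44946.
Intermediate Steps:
d = 1/181 ≈ 0.0055249
(d + 212)² = (1/181 + 212)² = (38373/181)² = 1472487129/32761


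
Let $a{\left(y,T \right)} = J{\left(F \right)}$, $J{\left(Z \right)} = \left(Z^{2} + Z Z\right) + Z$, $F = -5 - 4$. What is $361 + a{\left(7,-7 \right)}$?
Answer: $514$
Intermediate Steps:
$F = -9$
$J{\left(Z \right)} = Z + 2 Z^{2}$ ($J{\left(Z \right)} = \left(Z^{2} + Z^{2}\right) + Z = 2 Z^{2} + Z = Z + 2 Z^{2}$)
$a{\left(y,T \right)} = 153$ ($a{\left(y,T \right)} = - 9 \left(1 + 2 \left(-9\right)\right) = - 9 \left(1 - 18\right) = \left(-9\right) \left(-17\right) = 153$)
$361 + a{\left(7,-7 \right)} = 361 + 153 = 514$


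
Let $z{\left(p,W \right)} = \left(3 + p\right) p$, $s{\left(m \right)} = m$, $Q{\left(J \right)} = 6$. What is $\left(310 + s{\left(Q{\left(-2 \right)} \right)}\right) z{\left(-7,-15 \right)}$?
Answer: $8848$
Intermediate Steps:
$z{\left(p,W \right)} = p \left(3 + p\right)$
$\left(310 + s{\left(Q{\left(-2 \right)} \right)}\right) z{\left(-7,-15 \right)} = \left(310 + 6\right) \left(- 7 \left(3 - 7\right)\right) = 316 \left(\left(-7\right) \left(-4\right)\right) = 316 \cdot 28 = 8848$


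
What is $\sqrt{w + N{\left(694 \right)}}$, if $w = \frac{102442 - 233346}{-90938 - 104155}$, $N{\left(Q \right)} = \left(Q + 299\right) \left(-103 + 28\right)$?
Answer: $\frac{i \sqrt{314954243214467}}{65031} \approx 272.9 i$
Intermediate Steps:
$N{\left(Q \right)} = -22425 - 75 Q$ ($N{\left(Q \right)} = \left(299 + Q\right) \left(-75\right) = -22425 - 75 Q$)
$w = \frac{130904}{195093}$ ($w = - \frac{130904}{-195093} = \left(-130904\right) \left(- \frac{1}{195093}\right) = \frac{130904}{195093} \approx 0.67098$)
$\sqrt{w + N{\left(694 \right)}} = \sqrt{\frac{130904}{195093} - 74475} = \sqrt{- \frac{14529420271}{195093}} = \frac{i \sqrt{314954243214467}}{65031}$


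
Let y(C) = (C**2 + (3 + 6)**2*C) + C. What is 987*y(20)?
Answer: 2013480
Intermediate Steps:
y(C) = C**2 + 82*C (y(C) = (C**2 + 9**2*C) + C = (C**2 + 81*C) + C = C**2 + 82*C)
987*y(20) = 987*(20*(82 + 20)) = 987*(20*102) = 987*2040 = 2013480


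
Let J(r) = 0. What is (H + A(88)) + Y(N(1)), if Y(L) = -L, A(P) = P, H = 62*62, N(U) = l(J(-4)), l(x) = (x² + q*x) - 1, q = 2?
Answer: 3933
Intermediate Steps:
l(x) = -1 + x² + 2*x (l(x) = (x² + 2*x) - 1 = -1 + x² + 2*x)
N(U) = -1 (N(U) = -1 + 0² + 2*0 = -1 + 0 + 0 = -1)
H = 3844
(H + A(88)) + Y(N(1)) = (3844 + 88) - 1*(-1) = 3932 + 1 = 3933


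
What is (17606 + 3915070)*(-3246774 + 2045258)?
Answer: -4725173136816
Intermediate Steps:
(17606 + 3915070)*(-3246774 + 2045258) = 3932676*(-1201516) = -4725173136816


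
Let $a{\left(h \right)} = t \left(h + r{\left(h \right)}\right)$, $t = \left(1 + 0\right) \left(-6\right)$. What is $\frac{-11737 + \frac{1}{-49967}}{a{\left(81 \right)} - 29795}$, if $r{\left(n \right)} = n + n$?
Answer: $\frac{586462680}{1561618651} \approx 0.37555$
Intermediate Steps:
$r{\left(n \right)} = 2 n$
$t = -6$ ($t = 1 \left(-6\right) = -6$)
$a{\left(h \right)} = - 18 h$ ($a{\left(h \right)} = - 6 \left(h + 2 h\right) = - 6 \cdot 3 h = - 18 h$)
$\frac{-11737 + \frac{1}{-49967}}{a{\left(81 \right)} - 29795} = \frac{-11737 + \frac{1}{-49967}}{\left(-18\right) 81 - 29795} = \frac{-11737 - \frac{1}{49967}}{-1458 - 29795} = - \frac{586462680}{49967 \left(-31253\right)} = \left(- \frac{586462680}{49967}\right) \left(- \frac{1}{31253}\right) = \frac{586462680}{1561618651}$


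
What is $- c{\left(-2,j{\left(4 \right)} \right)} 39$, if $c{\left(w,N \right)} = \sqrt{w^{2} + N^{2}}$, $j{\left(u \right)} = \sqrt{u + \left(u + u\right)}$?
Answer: $-156$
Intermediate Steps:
$j{\left(u \right)} = \sqrt{3} \sqrt{u}$ ($j{\left(u \right)} = \sqrt{u + 2 u} = \sqrt{3 u} = \sqrt{3} \sqrt{u}$)
$c{\left(w,N \right)} = \sqrt{N^{2} + w^{2}}$
$- c{\left(-2,j{\left(4 \right)} \right)} 39 = - \sqrt{\left(\sqrt{3} \sqrt{4}\right)^{2} + \left(-2\right)^{2}} \cdot 39 = - \sqrt{\left(\sqrt{3} \cdot 2\right)^{2} + 4} \cdot 39 = - \sqrt{\left(2 \sqrt{3}\right)^{2} + 4} \cdot 39 = - \sqrt{12 + 4} \cdot 39 = - \sqrt{16} \cdot 39 = \left(-1\right) 4 \cdot 39 = \left(-4\right) 39 = -156$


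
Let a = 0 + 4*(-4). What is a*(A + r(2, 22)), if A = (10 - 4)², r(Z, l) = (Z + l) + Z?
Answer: -992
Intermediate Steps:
r(Z, l) = l + 2*Z
a = -16 (a = 0 - 16 = -16)
A = 36 (A = 6² = 36)
a*(A + r(2, 22)) = -16*(36 + (22 + 2*2)) = -16*(36 + (22 + 4)) = -16*(36 + 26) = -16*62 = -992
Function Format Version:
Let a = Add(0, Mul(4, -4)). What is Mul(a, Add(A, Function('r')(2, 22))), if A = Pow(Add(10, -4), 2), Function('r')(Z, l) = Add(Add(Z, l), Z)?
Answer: -992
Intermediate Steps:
Function('r')(Z, l) = Add(l, Mul(2, Z))
a = -16 (a = Add(0, -16) = -16)
A = 36 (A = Pow(6, 2) = 36)
Mul(a, Add(A, Function('r')(2, 22))) = Mul(-16, Add(36, Add(22, Mul(2, 2)))) = Mul(-16, Add(36, Add(22, 4))) = Mul(-16, Add(36, 26)) = Mul(-16, 62) = -992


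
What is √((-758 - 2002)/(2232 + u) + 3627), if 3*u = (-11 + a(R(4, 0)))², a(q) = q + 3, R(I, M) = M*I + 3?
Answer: 3*√18198068603/6721 ≈ 60.214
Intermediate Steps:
R(I, M) = 3 + I*M (R(I, M) = I*M + 3 = 3 + I*M)
a(q) = 3 + q
u = 25/3 (u = (-11 + (3 + (3 + 4*0)))²/3 = (-11 + (3 + (3 + 0)))²/3 = (-11 + (3 + 3))²/3 = (-11 + 6)²/3 = (⅓)*(-5)² = (⅓)*25 = 25/3 ≈ 8.3333)
√((-758 - 2002)/(2232 + u) + 3627) = √((-758 - 2002)/(2232 + 25/3) + 3627) = √(-2760/6721/3 + 3627) = √(-2760*3/6721 + 3627) = √(-8280/6721 + 3627) = √(24368787/6721) = 3*√18198068603/6721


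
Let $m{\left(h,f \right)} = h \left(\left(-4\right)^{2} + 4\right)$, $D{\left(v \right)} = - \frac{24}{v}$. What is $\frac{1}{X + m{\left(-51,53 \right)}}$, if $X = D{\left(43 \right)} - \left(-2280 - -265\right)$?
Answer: $\frac{43}{42761} \approx 0.0010056$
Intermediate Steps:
$m{\left(h,f \right)} = 20 h$ ($m{\left(h,f \right)} = h \left(16 + 4\right) = h 20 = 20 h$)
$X = \frac{86621}{43}$ ($X = - \frac{24}{43} - \left(-2280 - -265\right) = \left(-24\right) \frac{1}{43} - \left(-2280 + 265\right) = - \frac{24}{43} - -2015 = - \frac{24}{43} + 2015 = \frac{86621}{43} \approx 2014.4$)
$\frac{1}{X + m{\left(-51,53 \right)}} = \frac{1}{\frac{86621}{43} + 20 \left(-51\right)} = \frac{1}{\frac{86621}{43} - 1020} = \frac{1}{\frac{42761}{43}} = \frac{43}{42761}$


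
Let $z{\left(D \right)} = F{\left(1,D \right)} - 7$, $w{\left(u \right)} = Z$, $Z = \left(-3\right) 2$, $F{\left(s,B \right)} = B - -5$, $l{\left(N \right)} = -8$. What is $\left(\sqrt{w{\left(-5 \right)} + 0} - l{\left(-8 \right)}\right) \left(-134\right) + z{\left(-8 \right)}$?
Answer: $-1082 - 134 i \sqrt{6} \approx -1082.0 - 328.23 i$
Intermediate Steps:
$F{\left(s,B \right)} = 5 + B$ ($F{\left(s,B \right)} = B + 5 = 5 + B$)
$Z = -6$
$w{\left(u \right)} = -6$
$z{\left(D \right)} = -2 + D$ ($z{\left(D \right)} = \left(5 + D\right) - 7 = -2 + D$)
$\left(\sqrt{w{\left(-5 \right)} + 0} - l{\left(-8 \right)}\right) \left(-134\right) + z{\left(-8 \right)} = \left(\sqrt{-6 + 0} - -8\right) \left(-134\right) - 10 = \left(\sqrt{-6} + 8\right) \left(-134\right) - 10 = \left(i \sqrt{6} + 8\right) \left(-134\right) - 10 = \left(8 + i \sqrt{6}\right) \left(-134\right) - 10 = \left(-1072 - 134 i \sqrt{6}\right) - 10 = -1082 - 134 i \sqrt{6}$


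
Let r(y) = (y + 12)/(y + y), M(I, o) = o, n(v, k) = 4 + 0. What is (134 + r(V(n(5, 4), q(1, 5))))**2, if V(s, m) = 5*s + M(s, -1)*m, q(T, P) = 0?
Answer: 454276/25 ≈ 18171.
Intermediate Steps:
n(v, k) = 4
V(s, m) = -m + 5*s (V(s, m) = 5*s - m = -m + 5*s)
r(y) = (12 + y)/(2*y) (r(y) = (12 + y)/((2*y)) = (12 + y)*(1/(2*y)) = (12 + y)/(2*y))
(134 + r(V(n(5, 4), q(1, 5))))**2 = (134 + (12 + (-1*0 + 5*4))/(2*(-1*0 + 5*4)))**2 = (134 + (12 + (0 + 20))/(2*(0 + 20)))**2 = (134 + (1/2)*(12 + 20)/20)**2 = (134 + (1/2)*(1/20)*32)**2 = (134 + 4/5)**2 = (674/5)**2 = 454276/25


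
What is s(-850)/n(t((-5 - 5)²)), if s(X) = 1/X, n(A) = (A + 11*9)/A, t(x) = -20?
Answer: 2/6715 ≈ 0.00029784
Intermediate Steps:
n(A) = (99 + A)/A (n(A) = (A + 99)/A = (99 + A)/A)
s(-850)/n(t((-5 - 5)²)) = 1/((-850)*(((99 - 20)/(-20)))) = -1/(850*((-1/20*79))) = -1/(850*(-79/20)) = -1/850*(-20/79) = 2/6715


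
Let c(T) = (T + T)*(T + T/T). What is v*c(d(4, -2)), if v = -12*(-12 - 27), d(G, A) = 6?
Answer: 39312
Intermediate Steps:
c(T) = 2*T*(1 + T) (c(T) = (2*T)*(T + 1) = (2*T)*(1 + T) = 2*T*(1 + T))
v = 468 (v = -12*(-39) = 468)
v*c(d(4, -2)) = 468*(2*6*(1 + 6)) = 468*(2*6*7) = 468*84 = 39312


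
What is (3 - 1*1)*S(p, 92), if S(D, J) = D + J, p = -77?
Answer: 30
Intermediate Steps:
(3 - 1*1)*S(p, 92) = (3 - 1*1)*(-77 + 92) = (3 - 1)*15 = 2*15 = 30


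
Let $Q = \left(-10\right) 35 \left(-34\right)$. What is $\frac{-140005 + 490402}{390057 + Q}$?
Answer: $\frac{350397}{401957} \approx 0.87173$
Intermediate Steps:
$Q = 11900$ ($Q = \left(-350\right) \left(-34\right) = 11900$)
$\frac{-140005 + 490402}{390057 + Q} = \frac{-140005 + 490402}{390057 + 11900} = \frac{350397}{401957}$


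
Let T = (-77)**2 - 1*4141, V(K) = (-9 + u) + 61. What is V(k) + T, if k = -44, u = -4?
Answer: 1836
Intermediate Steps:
V(K) = 48 (V(K) = (-9 - 4) + 61 = -13 + 61 = 48)
T = 1788 (T = 5929 - 4141 = 1788)
V(k) + T = 48 + 1788 = 1836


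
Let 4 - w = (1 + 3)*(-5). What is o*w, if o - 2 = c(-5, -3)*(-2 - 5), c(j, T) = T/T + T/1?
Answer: 384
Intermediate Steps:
c(j, T) = 1 + T (c(j, T) = 1 + T*1 = 1 + T)
w = 24 (w = 4 - (1 + 3)*(-5) = 4 - 4*(-5) = 4 - 1*(-20) = 4 + 20 = 24)
o = 16 (o = 2 + (1 - 3)*(-2 - 5) = 2 - 2*(-7) = 2 + 14 = 16)
o*w = 16*24 = 384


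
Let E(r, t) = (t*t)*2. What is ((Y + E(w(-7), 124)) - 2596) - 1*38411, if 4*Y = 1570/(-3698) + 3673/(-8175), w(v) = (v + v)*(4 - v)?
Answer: -155013523813/15115575 ≈ -10255.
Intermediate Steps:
w(v) = 2*v*(4 - v) (w(v) = (2*v)*(4 - v) = 2*v*(4 - v))
E(r, t) = 2*t² (E(r, t) = t²*2 = 2*t²)
Y = -3302188/15115575 (Y = (1570/(-3698) + 3673/(-8175))/4 = (1570*(-1/3698) + 3673*(-1/8175))/4 = (-785/1849 - 3673/8175)/4 = (¼)*(-13208752/15115575) = -3302188/15115575 ≈ -0.21846)
((Y + E(w(-7), 124)) - 2596) - 1*38411 = ((-3302188/15115575 + 2*124²) - 2596) - 1*38411 = ((-3302188/15115575 + 2*15376) - 2596) - 38411 = ((-3302188/15115575 + 30752) - 2596) - 38411 = (464830860212/15115575 - 2596) - 38411 = 425590827512/15115575 - 38411 = -155013523813/15115575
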